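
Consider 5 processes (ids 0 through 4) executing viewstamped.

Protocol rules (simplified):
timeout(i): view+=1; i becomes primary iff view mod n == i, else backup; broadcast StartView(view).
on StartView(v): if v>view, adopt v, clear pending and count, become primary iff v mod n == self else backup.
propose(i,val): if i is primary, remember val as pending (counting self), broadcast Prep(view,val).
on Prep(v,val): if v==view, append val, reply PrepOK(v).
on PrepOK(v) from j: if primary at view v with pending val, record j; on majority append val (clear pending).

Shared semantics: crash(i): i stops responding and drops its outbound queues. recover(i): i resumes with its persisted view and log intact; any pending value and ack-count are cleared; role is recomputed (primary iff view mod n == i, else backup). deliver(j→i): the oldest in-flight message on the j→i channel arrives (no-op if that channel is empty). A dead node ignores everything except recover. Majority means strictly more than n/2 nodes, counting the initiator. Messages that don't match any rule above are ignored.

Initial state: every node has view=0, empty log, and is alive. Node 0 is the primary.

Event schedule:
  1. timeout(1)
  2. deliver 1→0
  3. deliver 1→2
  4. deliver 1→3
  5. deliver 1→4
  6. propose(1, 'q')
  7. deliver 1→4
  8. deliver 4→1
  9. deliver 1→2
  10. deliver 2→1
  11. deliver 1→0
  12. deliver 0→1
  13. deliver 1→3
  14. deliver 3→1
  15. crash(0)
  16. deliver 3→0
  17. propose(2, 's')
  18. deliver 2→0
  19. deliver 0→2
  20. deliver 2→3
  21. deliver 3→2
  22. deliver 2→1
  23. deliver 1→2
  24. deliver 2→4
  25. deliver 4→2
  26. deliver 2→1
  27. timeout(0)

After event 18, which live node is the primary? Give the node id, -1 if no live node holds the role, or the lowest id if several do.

1

step 1 timeout(1): 1={prim,v=1,log=-}
step 2 deliver 1→0: 0={back,v=1,log=-}
step 3 deliver 1→2: 2={back,v=1,log=-}
step 4 deliver 1→3: 3={back,v=1,log=-}
step 5 deliver 1→4: 4={back,v=1,log=-}
step 6 propose(1,'q'): —
step 7 deliver 1→4: 4={back,v=1,log=q}
step 8 deliver 4→1: —
step 9 deliver 1→2: 2={back,v=1,log=q}
step 10 deliver 2→1: 1={prim,v=1,log=q}
step 11 deliver 1→0: 0={back,v=1,log=q}
step 12 deliver 0→1: —
step 13 deliver 1→3: 3={back,v=1,log=q}
step 14 deliver 3→1: —
step 15 crash(0): 0={✗back,v=1,log=q}
step 16 deliver 3→0: —
step 17 propose(2,'s'): —
step 18 deliver 2→0: —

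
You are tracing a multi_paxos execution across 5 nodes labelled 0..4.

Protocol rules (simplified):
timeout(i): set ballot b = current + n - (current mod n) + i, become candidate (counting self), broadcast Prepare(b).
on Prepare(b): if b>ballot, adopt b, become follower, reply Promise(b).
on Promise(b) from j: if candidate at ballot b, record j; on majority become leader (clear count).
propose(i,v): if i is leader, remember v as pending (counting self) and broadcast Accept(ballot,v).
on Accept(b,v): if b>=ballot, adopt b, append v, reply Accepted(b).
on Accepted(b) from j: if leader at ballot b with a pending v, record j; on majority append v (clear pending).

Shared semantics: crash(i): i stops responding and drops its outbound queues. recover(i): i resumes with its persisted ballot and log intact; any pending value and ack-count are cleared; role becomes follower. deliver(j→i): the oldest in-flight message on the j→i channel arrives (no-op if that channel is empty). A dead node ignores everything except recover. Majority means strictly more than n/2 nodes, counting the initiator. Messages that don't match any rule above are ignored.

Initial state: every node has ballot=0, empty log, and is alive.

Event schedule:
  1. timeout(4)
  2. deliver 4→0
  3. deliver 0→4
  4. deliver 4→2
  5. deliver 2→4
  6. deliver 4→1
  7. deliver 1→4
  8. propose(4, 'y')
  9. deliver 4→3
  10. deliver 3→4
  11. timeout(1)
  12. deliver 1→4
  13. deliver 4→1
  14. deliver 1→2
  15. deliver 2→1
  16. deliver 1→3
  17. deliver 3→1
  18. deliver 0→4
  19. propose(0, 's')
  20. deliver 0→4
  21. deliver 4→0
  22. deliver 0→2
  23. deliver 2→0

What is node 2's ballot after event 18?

[1] timeout(4) → N4(cand b9 [-])
[2] deliver 4→0 → N0(foll b9 [-])
[3] deliver 0→4 → ∅
[4] deliver 4→2 → N2(foll b9 [-])
[5] deliver 2→4 → N4(lead b9 [-])
[6] deliver 4→1 → N1(foll b9 [-])
[7] deliver 1→4 → ∅
[8] propose(4,'y') → ∅
[9] deliver 4→3 → N3(foll b9 [-])
[10] deliver 3→4 → ∅
[11] timeout(1) → N1(cand b11 [-])
[12] deliver 1→4 → N4(foll b11 [-])
[13] deliver 4→1 → ∅
[14] deliver 1→2 → N2(foll b11 [-])
[15] deliver 2→1 → ∅
[16] deliver 1→3 → N3(foll b11 [-])
[17] deliver 3→1 → N1(lead b11 [-])
[18] deliver 0→4 → ∅

11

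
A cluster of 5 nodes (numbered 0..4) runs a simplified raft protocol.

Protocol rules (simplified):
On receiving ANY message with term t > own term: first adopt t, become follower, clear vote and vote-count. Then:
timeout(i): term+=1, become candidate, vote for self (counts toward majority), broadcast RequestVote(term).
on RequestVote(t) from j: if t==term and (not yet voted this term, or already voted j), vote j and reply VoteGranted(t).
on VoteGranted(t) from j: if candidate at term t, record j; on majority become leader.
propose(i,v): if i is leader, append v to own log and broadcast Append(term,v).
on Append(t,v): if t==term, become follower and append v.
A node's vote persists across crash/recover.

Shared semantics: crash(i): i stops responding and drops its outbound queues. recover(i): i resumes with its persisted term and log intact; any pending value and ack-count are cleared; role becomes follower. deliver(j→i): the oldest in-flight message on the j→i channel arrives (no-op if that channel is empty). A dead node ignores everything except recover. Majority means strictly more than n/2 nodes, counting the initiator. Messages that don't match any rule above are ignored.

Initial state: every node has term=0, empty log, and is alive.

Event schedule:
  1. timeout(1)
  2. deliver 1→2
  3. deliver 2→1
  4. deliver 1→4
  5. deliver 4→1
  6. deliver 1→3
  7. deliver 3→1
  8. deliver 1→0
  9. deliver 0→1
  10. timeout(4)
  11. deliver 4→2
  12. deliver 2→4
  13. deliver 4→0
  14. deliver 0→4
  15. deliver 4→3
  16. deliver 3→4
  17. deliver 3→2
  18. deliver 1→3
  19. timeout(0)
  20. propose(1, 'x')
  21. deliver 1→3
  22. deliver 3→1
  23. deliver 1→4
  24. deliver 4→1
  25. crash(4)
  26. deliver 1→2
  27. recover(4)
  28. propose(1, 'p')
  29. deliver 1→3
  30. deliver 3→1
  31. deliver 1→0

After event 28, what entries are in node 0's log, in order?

[1] timeout(1) → N1(cand t1 [-])
[2] deliver 1→2 → N2(foll t1 [-])
[3] deliver 2→1 → ∅
[4] deliver 1→4 → N4(foll t1 [-])
[5] deliver 4→1 → N1(lead t1 [-])
[6] deliver 1→3 → N3(foll t1 [-])
[7] deliver 3→1 → ∅
[8] deliver 1→0 → N0(foll t1 [-])
[9] deliver 0→1 → ∅
[10] timeout(4) → N4(cand t2 [-])
[11] deliver 4→2 → N2(foll t2 [-])
[12] deliver 2→4 → ∅
[13] deliver 4→0 → N0(foll t2 [-])
[14] deliver 0→4 → N4(lead t2 [-])
[15] deliver 4→3 → N3(foll t2 [-])
[16] deliver 3→4 → ∅
[17] deliver 3→2 → ∅
[18] deliver 1→3 → ∅
[19] timeout(0) → N0(cand t3 [-])
[20] propose(1,'x') → N1(lead t1 [x])
[21] deliver 1→3 → ∅
[22] deliver 3→1 → ∅
[23] deliver 1→4 → ∅
[24] deliver 4→1 → N1(foll t2 [x])
[25] crash(4) → N4(✗lead t2 [-])
[26] deliver 1→2 → ∅
[27] recover(4) → N4(foll t2 [-])
[28] propose(1,'p') → ∅

empty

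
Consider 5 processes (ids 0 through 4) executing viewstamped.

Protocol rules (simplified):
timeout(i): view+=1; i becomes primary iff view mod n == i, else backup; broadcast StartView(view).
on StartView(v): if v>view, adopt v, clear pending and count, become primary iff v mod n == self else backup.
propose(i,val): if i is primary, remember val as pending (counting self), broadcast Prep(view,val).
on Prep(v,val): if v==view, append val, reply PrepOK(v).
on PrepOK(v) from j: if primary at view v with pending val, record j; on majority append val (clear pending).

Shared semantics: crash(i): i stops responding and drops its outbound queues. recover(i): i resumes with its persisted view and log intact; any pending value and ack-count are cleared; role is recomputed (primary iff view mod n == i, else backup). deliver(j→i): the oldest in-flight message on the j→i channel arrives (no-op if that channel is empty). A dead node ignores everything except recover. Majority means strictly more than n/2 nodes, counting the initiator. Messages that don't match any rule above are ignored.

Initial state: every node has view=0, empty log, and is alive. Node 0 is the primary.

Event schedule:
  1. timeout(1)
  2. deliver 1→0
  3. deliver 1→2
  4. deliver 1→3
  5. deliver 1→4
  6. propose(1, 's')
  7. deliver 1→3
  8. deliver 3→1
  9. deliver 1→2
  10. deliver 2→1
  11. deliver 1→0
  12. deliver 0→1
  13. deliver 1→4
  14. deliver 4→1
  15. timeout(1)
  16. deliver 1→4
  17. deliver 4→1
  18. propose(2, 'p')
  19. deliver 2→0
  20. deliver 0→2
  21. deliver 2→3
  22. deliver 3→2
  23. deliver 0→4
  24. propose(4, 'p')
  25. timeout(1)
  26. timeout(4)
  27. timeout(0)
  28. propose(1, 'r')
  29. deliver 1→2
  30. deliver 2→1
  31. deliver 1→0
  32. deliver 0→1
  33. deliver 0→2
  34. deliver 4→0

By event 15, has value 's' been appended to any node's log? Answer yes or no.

yes

e1 timeout(1): 1[prim,v=1,-]
e2 deliver 1→0: 0[back,v=1,-]
e3 deliver 1→2: 2[back,v=1,-]
e4 deliver 1→3: 3[back,v=1,-]
e5 deliver 1→4: 4[back,v=1,-]
e6 propose(1,'s'): ·
e7 deliver 1→3: 3[back,v=1,s]
e8 deliver 3→1: ·
e9 deliver 1→2: 2[back,v=1,s]
e10 deliver 2→1: 1[prim,v=1,s]
e11 deliver 1→0: 0[back,v=1,s]
e12 deliver 0→1: ·
e13 deliver 1→4: 4[back,v=1,s]
e14 deliver 4→1: ·
e15 timeout(1): 1[back,v=2,s]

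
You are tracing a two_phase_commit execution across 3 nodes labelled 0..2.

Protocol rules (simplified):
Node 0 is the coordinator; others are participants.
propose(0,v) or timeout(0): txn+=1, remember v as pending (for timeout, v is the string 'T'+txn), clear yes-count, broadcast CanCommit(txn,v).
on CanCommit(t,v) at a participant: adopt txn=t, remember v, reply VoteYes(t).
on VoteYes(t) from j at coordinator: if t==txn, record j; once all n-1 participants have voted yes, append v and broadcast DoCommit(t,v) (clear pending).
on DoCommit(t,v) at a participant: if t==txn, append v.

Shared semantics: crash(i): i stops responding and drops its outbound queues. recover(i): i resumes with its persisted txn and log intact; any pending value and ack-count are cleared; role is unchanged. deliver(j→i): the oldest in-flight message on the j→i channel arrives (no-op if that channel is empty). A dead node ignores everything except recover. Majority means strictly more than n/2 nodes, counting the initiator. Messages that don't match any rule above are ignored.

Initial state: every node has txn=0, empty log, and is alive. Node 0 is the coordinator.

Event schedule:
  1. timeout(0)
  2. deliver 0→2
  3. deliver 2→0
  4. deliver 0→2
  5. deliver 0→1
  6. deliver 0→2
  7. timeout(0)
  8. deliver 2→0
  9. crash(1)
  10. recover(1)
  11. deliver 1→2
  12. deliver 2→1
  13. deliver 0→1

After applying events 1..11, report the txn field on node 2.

1

step 1 timeout(0): 0={coor,t=1,log=-}
step 2 deliver 0→2: 2={part,t=1,log=-}
step 3 deliver 2→0: —
step 4 deliver 0→2: —
step 5 deliver 0→1: 1={part,t=1,log=-}
step 6 deliver 0→2: —
step 7 timeout(0): 0={coor,t=2,log=-}
step 8 deliver 2→0: —
step 9 crash(1): 1={✗part,t=1,log=-}
step 10 recover(1): 1={part,t=1,log=-}
step 11 deliver 1→2: —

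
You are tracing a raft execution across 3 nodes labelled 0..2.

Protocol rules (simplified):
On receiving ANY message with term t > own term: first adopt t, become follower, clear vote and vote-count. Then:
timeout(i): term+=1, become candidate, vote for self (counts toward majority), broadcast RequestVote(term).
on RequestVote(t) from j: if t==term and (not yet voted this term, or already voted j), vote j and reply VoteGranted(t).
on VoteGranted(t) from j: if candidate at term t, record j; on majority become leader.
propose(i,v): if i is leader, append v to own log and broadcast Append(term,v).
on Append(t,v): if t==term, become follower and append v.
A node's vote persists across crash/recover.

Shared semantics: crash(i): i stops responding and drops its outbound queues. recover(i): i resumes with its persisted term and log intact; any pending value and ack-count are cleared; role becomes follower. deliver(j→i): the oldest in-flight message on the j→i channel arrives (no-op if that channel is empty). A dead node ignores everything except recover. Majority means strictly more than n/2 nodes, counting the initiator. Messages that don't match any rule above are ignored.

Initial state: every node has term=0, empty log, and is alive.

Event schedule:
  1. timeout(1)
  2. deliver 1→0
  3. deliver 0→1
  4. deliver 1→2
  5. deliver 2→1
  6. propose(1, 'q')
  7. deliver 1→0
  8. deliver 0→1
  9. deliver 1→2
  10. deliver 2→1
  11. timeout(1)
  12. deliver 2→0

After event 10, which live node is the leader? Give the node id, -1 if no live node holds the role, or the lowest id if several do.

1

1. timeout(1):  <1:cand t1 ->
2. deliver 1→0:  <0:foll t1 ->
3. deliver 0→1:  <1:lead t1 ->
4. deliver 1→2:  <2:foll t1 ->
5. deliver 2→1:  nop
6. propose(1,'q'):  <1:lead t1 q>
7. deliver 1→0:  <0:foll t1 q>
8. deliver 0→1:  nop
9. deliver 1→2:  <2:foll t1 q>
10. deliver 2→1:  nop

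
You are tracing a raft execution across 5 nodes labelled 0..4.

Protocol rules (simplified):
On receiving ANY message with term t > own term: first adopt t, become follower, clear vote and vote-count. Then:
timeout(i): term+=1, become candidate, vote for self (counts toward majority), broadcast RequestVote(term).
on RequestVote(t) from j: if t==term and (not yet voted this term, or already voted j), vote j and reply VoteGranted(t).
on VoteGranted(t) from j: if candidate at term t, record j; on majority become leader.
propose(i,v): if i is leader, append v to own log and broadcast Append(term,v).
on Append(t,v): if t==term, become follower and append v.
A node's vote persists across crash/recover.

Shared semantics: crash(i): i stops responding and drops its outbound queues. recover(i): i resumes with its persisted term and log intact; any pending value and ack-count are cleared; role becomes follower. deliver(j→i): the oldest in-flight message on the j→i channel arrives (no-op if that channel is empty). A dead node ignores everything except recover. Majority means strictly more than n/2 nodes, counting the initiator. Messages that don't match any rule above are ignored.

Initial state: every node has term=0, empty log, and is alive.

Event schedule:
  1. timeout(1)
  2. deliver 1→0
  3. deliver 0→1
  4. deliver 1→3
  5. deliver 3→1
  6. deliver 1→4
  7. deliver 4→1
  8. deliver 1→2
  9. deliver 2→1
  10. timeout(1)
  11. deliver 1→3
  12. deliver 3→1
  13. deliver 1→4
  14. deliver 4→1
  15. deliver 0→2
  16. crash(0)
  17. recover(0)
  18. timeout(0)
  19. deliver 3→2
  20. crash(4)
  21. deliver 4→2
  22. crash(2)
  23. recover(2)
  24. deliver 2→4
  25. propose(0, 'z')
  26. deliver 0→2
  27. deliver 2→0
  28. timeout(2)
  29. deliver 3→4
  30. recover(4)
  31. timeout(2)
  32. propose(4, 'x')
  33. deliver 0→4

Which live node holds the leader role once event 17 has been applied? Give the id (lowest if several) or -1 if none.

1

after 1 — timeout(1): n1:cand/t1/[-]
after 2 — deliver 1→0: n0:foll/t1/[-]
after 3 — deliver 0→1: ·
after 4 — deliver 1→3: n3:foll/t1/[-]
after 5 — deliver 3→1: n1:lead/t1/[-]
after 6 — deliver 1→4: n4:foll/t1/[-]
after 7 — deliver 4→1: ·
after 8 — deliver 1→2: n2:foll/t1/[-]
after 9 — deliver 2→1: ·
after 10 — timeout(1): n1:cand/t2/[-]
after 11 — deliver 1→3: n3:foll/t2/[-]
after 12 — deliver 3→1: ·
after 13 — deliver 1→4: n4:foll/t2/[-]
after 14 — deliver 4→1: n1:lead/t2/[-]
after 15 — deliver 0→2: ·
after 16 — crash(0): n0:✗foll/t1/[-]
after 17 — recover(0): n0:foll/t1/[-]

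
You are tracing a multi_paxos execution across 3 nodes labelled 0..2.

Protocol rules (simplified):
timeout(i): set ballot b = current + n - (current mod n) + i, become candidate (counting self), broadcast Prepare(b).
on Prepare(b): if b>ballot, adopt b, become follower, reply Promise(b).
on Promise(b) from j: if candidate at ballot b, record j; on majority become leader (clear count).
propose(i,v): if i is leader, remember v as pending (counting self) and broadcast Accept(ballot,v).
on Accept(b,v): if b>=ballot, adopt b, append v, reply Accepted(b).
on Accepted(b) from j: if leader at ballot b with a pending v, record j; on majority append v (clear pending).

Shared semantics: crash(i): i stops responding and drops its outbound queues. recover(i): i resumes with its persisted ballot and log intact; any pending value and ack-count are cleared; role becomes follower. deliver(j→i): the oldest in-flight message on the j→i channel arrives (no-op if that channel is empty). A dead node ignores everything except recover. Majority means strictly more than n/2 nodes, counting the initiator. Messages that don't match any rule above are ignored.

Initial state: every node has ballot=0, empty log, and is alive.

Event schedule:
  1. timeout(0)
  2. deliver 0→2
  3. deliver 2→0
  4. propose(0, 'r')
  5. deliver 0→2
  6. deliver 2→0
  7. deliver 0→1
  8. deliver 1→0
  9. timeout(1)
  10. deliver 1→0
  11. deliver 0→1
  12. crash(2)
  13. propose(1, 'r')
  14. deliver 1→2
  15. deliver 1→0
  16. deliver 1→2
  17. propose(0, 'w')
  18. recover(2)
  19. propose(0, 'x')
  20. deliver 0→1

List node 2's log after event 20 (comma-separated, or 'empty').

1. timeout(0):  <0:cand b3 ->
2. deliver 0→2:  <2:foll b3 ->
3. deliver 2→0:  <0:lead b3 ->
4. propose(0,'r'):  nop
5. deliver 0→2:  <2:foll b3 r>
6. deliver 2→0:  <0:lead b3 r>
7. deliver 0→1:  <1:foll b3 ->
8. deliver 1→0:  nop
9. timeout(1):  <1:cand b7 ->
10. deliver 1→0:  <0:foll b7 r>
11. deliver 0→1:  nop
12. crash(2):  <2:✗foll b3 r>
13. propose(1,'r'):  nop
14. deliver 1→2:  nop
15. deliver 1→0:  nop
16. deliver 1→2:  nop
17. propose(0,'w'):  nop
18. recover(2):  <2:foll b3 r>
19. propose(0,'x'):  nop
20. deliver 0→1:  <1:lead b7 ->

r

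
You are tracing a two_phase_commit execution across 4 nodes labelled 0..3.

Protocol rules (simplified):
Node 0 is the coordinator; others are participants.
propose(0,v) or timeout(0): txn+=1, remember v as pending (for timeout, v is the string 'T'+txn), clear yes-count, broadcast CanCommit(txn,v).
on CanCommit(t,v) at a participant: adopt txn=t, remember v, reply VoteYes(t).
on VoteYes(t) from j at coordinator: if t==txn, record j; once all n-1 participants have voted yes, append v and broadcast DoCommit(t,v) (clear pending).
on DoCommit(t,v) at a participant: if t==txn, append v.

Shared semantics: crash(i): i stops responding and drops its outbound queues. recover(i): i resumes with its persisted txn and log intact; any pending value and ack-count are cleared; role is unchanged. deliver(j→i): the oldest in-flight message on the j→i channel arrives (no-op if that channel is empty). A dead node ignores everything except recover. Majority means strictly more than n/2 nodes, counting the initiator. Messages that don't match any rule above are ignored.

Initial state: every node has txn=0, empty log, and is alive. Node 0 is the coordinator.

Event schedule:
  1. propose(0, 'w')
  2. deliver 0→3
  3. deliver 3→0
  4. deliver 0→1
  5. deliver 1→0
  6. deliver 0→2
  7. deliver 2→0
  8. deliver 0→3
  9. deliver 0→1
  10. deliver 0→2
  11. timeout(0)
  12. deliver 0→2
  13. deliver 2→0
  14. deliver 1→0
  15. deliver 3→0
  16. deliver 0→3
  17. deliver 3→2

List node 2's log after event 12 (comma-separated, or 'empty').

w

step 1 propose(0,'w'): 0={coor,t=1,log=-}
step 2 deliver 0→3: 3={part,t=1,log=-}
step 3 deliver 3→0: —
step 4 deliver 0→1: 1={part,t=1,log=-}
step 5 deliver 1→0: —
step 6 deliver 0→2: 2={part,t=1,log=-}
step 7 deliver 2→0: 0={coor,t=1,log=w}
step 8 deliver 0→3: 3={part,t=1,log=w}
step 9 deliver 0→1: 1={part,t=1,log=w}
step 10 deliver 0→2: 2={part,t=1,log=w}
step 11 timeout(0): 0={coor,t=2,log=w}
step 12 deliver 0→2: 2={part,t=2,log=w}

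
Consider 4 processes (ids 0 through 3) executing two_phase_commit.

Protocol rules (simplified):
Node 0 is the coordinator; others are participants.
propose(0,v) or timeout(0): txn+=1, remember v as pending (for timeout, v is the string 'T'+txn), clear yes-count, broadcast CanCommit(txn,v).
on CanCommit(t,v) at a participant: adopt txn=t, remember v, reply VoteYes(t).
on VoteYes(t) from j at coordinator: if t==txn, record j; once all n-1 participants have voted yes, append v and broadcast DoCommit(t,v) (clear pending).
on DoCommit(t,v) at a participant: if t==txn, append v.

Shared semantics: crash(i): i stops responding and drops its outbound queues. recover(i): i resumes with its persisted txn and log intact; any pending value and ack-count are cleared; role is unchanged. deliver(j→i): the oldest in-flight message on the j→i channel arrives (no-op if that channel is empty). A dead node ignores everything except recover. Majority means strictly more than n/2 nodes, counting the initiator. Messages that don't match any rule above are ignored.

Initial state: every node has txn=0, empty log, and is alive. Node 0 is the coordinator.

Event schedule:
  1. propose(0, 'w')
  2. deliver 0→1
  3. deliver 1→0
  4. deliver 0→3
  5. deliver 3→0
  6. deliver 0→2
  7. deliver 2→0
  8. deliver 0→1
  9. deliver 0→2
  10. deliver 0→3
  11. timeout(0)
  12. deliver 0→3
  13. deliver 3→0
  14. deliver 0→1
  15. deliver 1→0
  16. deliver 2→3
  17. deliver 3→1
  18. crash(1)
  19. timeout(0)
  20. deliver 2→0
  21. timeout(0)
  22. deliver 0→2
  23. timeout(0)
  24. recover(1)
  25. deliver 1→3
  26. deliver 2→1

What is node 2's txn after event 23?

1. propose(0,'w'):  <0:coor t1 ->
2. deliver 0→1:  <1:part t1 ->
3. deliver 1→0:  nop
4. deliver 0→3:  <3:part t1 ->
5. deliver 3→0:  nop
6. deliver 0→2:  <2:part t1 ->
7. deliver 2→0:  <0:coor t1 w>
8. deliver 0→1:  <1:part t1 w>
9. deliver 0→2:  <2:part t1 w>
10. deliver 0→3:  <3:part t1 w>
11. timeout(0):  <0:coor t2 w>
12. deliver 0→3:  <3:part t2 w>
13. deliver 3→0:  nop
14. deliver 0→1:  <1:part t2 w>
15. deliver 1→0:  nop
16. deliver 2→3:  nop
17. deliver 3→1:  nop
18. crash(1):  <1:✗part t2 w>
19. timeout(0):  <0:coor t3 w>
20. deliver 2→0:  nop
21. timeout(0):  <0:coor t4 w>
22. deliver 0→2:  <2:part t2 w>
23. timeout(0):  <0:coor t5 w>

2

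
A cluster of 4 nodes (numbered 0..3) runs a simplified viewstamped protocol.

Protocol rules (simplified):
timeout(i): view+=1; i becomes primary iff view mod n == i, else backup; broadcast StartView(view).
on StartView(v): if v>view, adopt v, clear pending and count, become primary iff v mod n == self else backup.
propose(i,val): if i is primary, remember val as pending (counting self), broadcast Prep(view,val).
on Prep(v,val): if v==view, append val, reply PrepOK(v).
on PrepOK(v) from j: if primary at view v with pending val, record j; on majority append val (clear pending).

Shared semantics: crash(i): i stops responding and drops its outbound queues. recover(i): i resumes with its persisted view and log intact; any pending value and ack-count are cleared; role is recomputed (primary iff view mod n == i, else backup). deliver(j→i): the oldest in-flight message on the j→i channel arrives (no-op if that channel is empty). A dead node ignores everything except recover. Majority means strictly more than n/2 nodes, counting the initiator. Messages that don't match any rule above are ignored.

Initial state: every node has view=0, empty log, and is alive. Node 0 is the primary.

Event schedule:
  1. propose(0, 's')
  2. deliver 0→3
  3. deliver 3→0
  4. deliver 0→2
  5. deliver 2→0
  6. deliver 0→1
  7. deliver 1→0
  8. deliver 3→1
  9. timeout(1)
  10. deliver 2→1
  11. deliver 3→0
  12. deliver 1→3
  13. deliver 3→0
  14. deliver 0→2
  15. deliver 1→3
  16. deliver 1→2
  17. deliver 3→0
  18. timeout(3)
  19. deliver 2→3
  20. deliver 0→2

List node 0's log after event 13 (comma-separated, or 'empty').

s

[1] propose(0,'s') → ∅
[2] deliver 0→3 → N3(back v0 [s])
[3] deliver 3→0 → ∅
[4] deliver 0→2 → N2(back v0 [s])
[5] deliver 2→0 → N0(prim v0 [s])
[6] deliver 0→1 → N1(back v0 [s])
[7] deliver 1→0 → ∅
[8] deliver 3→1 → ∅
[9] timeout(1) → N1(prim v1 [s])
[10] deliver 2→1 → ∅
[11] deliver 3→0 → ∅
[12] deliver 1→3 → N3(back v1 [s])
[13] deliver 3→0 → ∅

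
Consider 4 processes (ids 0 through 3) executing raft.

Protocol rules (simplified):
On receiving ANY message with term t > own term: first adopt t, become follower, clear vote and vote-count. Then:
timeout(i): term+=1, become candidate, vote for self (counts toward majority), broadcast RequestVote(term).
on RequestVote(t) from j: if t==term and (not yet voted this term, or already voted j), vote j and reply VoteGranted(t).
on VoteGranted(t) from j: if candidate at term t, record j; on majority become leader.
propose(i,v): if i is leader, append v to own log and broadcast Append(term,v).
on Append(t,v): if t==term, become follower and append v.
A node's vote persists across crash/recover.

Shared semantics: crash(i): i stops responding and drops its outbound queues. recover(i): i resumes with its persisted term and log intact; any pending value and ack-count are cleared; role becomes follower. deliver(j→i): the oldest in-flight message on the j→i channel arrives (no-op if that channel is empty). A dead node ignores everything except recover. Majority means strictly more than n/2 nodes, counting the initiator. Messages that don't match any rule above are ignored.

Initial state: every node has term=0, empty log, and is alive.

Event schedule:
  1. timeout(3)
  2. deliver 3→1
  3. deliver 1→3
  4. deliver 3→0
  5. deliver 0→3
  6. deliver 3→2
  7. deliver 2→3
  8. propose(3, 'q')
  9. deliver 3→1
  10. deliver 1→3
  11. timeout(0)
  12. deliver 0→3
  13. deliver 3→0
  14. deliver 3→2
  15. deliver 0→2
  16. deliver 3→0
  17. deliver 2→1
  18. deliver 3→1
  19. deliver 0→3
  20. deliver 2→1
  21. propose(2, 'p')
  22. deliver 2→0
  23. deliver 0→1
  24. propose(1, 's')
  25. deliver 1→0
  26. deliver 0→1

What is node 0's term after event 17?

step 1 timeout(3): 3={cand,t=1,log=-}
step 2 deliver 3→1: 1={foll,t=1,log=-}
step 3 deliver 1→3: —
step 4 deliver 3→0: 0={foll,t=1,log=-}
step 5 deliver 0→3: 3={lead,t=1,log=-}
step 6 deliver 3→2: 2={foll,t=1,log=-}
step 7 deliver 2→3: —
step 8 propose(3,'q'): 3={lead,t=1,log=q}
step 9 deliver 3→1: 1={foll,t=1,log=q}
step 10 deliver 1→3: —
step 11 timeout(0): 0={cand,t=2,log=-}
step 12 deliver 0→3: 3={foll,t=2,log=q}
step 13 deliver 3→0: —
step 14 deliver 3→2: 2={foll,t=1,log=q}
step 15 deliver 0→2: 2={foll,t=2,log=q}
step 16 deliver 3→0: —
step 17 deliver 2→1: —

2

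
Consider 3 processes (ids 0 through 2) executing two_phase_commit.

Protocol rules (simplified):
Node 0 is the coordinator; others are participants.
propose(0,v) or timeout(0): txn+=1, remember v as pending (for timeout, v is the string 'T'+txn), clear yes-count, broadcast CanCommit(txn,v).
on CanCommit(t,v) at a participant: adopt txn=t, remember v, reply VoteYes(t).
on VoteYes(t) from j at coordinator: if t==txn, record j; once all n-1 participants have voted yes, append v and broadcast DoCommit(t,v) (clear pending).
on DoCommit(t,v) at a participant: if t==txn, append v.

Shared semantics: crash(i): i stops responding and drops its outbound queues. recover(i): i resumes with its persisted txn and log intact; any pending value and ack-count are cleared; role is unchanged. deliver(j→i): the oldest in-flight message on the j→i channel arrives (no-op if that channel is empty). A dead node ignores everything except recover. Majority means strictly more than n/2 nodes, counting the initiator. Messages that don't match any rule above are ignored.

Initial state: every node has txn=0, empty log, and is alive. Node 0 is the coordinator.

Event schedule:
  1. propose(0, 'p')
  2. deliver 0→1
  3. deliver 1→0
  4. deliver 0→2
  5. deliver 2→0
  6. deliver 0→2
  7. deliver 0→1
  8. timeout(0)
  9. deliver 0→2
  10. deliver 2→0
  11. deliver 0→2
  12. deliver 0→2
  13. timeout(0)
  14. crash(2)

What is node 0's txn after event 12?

2

step 1 propose(0,'p'): 0={coor,t=1,log=-}
step 2 deliver 0→1: 1={part,t=1,log=-}
step 3 deliver 1→0: —
step 4 deliver 0→2: 2={part,t=1,log=-}
step 5 deliver 2→0: 0={coor,t=1,log=p}
step 6 deliver 0→2: 2={part,t=1,log=p}
step 7 deliver 0→1: 1={part,t=1,log=p}
step 8 timeout(0): 0={coor,t=2,log=p}
step 9 deliver 0→2: 2={part,t=2,log=p}
step 10 deliver 2→0: —
step 11 deliver 0→2: —
step 12 deliver 0→2: —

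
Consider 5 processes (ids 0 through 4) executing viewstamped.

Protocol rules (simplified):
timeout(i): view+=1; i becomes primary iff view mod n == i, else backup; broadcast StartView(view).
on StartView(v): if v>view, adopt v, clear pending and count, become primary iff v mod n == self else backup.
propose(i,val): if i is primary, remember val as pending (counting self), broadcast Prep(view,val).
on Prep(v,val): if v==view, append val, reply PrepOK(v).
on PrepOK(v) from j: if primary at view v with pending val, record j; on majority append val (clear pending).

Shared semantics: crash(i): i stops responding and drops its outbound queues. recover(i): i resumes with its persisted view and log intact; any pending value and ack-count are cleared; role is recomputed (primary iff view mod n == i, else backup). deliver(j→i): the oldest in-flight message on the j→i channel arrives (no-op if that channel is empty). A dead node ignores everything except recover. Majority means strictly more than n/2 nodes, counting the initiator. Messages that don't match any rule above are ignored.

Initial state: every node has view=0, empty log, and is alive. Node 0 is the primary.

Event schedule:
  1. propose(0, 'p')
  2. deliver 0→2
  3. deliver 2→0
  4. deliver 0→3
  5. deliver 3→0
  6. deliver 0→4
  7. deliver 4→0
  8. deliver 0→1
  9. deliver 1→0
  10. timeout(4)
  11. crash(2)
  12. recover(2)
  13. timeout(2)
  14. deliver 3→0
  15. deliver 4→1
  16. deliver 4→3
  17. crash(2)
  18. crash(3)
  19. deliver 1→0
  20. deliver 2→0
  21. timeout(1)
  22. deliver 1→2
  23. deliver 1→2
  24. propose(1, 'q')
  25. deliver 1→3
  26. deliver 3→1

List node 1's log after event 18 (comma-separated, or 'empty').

step 1 propose(0,'p'): —
step 2 deliver 0→2: 2={back,v=0,log=p}
step 3 deliver 2→0: —
step 4 deliver 0→3: 3={back,v=0,log=p}
step 5 deliver 3→0: 0={prim,v=0,log=p}
step 6 deliver 0→4: 4={back,v=0,log=p}
step 7 deliver 4→0: —
step 8 deliver 0→1: 1={back,v=0,log=p}
step 9 deliver 1→0: —
step 10 timeout(4): 4={back,v=1,log=p}
step 11 crash(2): 2={✗back,v=0,log=p}
step 12 recover(2): 2={back,v=0,log=p}
step 13 timeout(2): 2={back,v=1,log=p}
step 14 deliver 3→0: —
step 15 deliver 4→1: 1={prim,v=1,log=p}
step 16 deliver 4→3: 3={back,v=1,log=p}
step 17 crash(2): 2={✗back,v=1,log=p}
step 18 crash(3): 3={✗back,v=1,log=p}

p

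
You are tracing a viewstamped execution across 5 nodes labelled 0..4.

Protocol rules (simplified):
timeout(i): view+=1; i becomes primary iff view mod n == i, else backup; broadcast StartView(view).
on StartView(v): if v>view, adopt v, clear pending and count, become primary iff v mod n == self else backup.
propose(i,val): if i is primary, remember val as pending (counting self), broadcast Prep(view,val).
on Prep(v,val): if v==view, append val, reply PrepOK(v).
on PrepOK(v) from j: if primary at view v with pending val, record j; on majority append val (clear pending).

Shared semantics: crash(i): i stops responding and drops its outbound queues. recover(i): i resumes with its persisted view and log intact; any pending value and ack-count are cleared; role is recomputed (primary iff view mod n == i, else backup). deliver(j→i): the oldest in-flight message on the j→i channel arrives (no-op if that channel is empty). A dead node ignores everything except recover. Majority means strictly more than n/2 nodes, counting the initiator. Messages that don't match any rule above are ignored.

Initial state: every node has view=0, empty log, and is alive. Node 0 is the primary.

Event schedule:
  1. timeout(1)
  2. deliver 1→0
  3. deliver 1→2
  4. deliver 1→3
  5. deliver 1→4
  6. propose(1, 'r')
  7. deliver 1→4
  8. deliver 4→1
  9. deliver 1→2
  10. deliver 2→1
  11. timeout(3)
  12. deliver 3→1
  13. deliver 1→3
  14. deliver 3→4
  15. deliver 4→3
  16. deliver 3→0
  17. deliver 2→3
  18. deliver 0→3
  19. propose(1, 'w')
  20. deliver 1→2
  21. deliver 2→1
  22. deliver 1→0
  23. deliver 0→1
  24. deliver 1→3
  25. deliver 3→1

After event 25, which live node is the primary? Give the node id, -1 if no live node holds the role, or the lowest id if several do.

-1

e1 timeout(1): 1[prim,v=1,-]
e2 deliver 1→0: 0[back,v=1,-]
e3 deliver 1→2: 2[back,v=1,-]
e4 deliver 1→3: 3[back,v=1,-]
e5 deliver 1→4: 4[back,v=1,-]
e6 propose(1,'r'): ·
e7 deliver 1→4: 4[back,v=1,r]
e8 deliver 4→1: ·
e9 deliver 1→2: 2[back,v=1,r]
e10 deliver 2→1: 1[prim,v=1,r]
e11 timeout(3): 3[back,v=2,-]
e12 deliver 3→1: 1[back,v=2,r]
e13 deliver 1→3: ·
e14 deliver 3→4: 4[back,v=2,r]
e15 deliver 4→3: ·
e16 deliver 3→0: 0[back,v=2,-]
e17 deliver 2→3: ·
e18 deliver 0→3: ·
e19 propose(1,'w'): ·
e20 deliver 1→2: ·
e21 deliver 2→1: ·
e22 deliver 1→0: ·
e23 deliver 0→1: ·
e24 deliver 1→3: ·
e25 deliver 3→1: ·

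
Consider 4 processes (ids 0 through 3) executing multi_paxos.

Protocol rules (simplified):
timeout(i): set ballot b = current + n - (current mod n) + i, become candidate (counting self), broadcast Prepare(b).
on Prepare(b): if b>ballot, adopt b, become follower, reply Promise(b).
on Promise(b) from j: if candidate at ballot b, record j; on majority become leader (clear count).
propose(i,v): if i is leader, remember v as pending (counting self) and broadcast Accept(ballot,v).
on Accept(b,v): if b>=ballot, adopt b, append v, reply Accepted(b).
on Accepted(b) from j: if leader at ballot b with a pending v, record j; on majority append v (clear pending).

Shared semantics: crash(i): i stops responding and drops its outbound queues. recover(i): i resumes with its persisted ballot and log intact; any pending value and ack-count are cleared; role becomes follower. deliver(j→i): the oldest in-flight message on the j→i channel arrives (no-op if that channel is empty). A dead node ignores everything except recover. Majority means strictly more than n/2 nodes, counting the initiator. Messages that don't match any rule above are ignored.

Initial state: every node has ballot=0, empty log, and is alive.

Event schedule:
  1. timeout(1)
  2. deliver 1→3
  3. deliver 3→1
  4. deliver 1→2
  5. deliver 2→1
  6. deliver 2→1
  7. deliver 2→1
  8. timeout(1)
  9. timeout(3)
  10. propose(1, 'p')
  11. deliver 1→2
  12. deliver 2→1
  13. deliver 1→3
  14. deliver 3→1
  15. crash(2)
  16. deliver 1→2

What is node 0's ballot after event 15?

0

[1] timeout(1) → N1(cand b5 [-])
[2] deliver 1→3 → N3(foll b5 [-])
[3] deliver 3→1 → ∅
[4] deliver 1→2 → N2(foll b5 [-])
[5] deliver 2→1 → N1(lead b5 [-])
[6] deliver 2→1 → ∅
[7] deliver 2→1 → ∅
[8] timeout(1) → N1(cand b9 [-])
[9] timeout(3) → N3(cand b11 [-])
[10] propose(1,'p') → ∅
[11] deliver 1→2 → N2(foll b9 [-])
[12] deliver 2→1 → ∅
[13] deliver 1→3 → ∅
[14] deliver 3→1 → N1(foll b11 [-])
[15] crash(2) → N2(✗foll b9 [-])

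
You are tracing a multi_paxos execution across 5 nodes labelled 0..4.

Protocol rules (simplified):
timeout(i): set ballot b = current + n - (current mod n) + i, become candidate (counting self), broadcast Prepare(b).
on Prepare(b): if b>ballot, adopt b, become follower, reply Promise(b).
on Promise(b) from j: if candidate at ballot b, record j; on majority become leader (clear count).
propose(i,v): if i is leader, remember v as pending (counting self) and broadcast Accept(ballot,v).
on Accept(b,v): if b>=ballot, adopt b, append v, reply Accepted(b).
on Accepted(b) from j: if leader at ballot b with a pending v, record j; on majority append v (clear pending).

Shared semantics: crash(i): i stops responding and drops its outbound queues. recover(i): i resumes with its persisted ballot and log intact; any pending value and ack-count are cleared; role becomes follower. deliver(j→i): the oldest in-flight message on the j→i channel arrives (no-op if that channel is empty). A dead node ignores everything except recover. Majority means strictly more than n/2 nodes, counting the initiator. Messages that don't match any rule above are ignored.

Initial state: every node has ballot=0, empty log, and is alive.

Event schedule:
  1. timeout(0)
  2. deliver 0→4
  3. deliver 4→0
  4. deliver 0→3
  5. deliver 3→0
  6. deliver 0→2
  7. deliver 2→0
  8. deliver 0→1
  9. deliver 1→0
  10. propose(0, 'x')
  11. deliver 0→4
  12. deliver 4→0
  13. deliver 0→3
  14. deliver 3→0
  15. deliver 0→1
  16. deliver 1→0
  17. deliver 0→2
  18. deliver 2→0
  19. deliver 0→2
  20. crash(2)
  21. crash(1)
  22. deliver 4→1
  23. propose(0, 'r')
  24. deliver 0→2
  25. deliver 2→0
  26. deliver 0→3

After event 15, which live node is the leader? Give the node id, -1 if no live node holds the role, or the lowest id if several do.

0

1. timeout(0):  <0:cand b5 ->
2. deliver 0→4:  <4:foll b5 ->
3. deliver 4→0:  nop
4. deliver 0→3:  <3:foll b5 ->
5. deliver 3→0:  <0:lead b5 ->
6. deliver 0→2:  <2:foll b5 ->
7. deliver 2→0:  nop
8. deliver 0→1:  <1:foll b5 ->
9. deliver 1→0:  nop
10. propose(0,'x'):  nop
11. deliver 0→4:  <4:foll b5 x>
12. deliver 4→0:  nop
13. deliver 0→3:  <3:foll b5 x>
14. deliver 3→0:  <0:lead b5 x>
15. deliver 0→1:  <1:foll b5 x>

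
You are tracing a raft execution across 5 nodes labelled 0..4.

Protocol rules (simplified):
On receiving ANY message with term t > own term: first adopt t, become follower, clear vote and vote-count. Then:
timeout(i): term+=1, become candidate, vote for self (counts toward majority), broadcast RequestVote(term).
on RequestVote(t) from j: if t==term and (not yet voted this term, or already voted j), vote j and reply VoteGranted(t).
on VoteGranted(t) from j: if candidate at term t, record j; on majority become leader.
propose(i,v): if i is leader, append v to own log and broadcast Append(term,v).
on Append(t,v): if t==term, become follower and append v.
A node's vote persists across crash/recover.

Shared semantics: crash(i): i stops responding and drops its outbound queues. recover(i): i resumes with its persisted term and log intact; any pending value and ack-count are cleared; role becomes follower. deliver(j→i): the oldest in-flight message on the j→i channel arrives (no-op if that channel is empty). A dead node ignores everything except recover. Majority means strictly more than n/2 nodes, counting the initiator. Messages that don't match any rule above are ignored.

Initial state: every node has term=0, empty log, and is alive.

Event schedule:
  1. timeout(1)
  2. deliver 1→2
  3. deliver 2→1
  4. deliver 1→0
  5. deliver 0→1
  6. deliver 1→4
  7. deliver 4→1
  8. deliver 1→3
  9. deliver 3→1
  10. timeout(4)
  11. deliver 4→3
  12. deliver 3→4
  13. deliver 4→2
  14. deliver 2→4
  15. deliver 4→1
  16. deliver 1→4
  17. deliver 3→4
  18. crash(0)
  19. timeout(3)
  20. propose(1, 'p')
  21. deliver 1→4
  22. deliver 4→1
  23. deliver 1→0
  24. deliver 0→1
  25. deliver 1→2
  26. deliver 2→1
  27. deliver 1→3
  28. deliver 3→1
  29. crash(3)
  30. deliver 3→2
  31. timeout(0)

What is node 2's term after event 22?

2

[1] timeout(1) → N1(cand t1 [-])
[2] deliver 1→2 → N2(foll t1 [-])
[3] deliver 2→1 → ∅
[4] deliver 1→0 → N0(foll t1 [-])
[5] deliver 0→1 → N1(lead t1 [-])
[6] deliver 1→4 → N4(foll t1 [-])
[7] deliver 4→1 → ∅
[8] deliver 1→3 → N3(foll t1 [-])
[9] deliver 3→1 → ∅
[10] timeout(4) → N4(cand t2 [-])
[11] deliver 4→3 → N3(foll t2 [-])
[12] deliver 3→4 → ∅
[13] deliver 4→2 → N2(foll t2 [-])
[14] deliver 2→4 → N4(lead t2 [-])
[15] deliver 4→1 → N1(foll t2 [-])
[16] deliver 1→4 → ∅
[17] deliver 3→4 → ∅
[18] crash(0) → N0(✗foll t1 [-])
[19] timeout(3) → N3(cand t3 [-])
[20] propose(1,'p') → ∅
[21] deliver 1→4 → ∅
[22] deliver 4→1 → ∅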